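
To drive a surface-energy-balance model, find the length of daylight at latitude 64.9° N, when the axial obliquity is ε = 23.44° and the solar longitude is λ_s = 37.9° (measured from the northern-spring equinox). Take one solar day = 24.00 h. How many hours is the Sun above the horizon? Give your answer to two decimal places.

Solar declination: sin δ = sin ε · sin λ_s = sin 23.44° × sin 37.9° = 0.24436, so δ = +14.144°.
cos H₀ = −tan φ · tan δ = −tan(+64.9°) × tan(+14.144°) = -0.5380, so H₀ = 2.1388 rad = 122.54°.
Daylight = 2H₀/(2π) × 24.00 h = (2.1388/π) × 24.00 = 16.34 h.

16.34 h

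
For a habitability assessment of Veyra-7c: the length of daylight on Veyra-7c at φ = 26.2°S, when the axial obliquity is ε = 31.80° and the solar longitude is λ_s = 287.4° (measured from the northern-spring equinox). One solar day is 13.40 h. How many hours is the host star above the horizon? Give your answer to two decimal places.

7.94 h

Solar declination: sin δ = sin ε · sin λ_s = sin 31.80° × sin 287.4° = -0.50284, so δ = -30.188°.
cos H₀ = −tan φ · tan δ = −tan(-26.2°) × tan(-30.188°) = -0.2863, so H₀ = 1.8611 rad = 106.63°.
Daylight = 2H₀/(2π) × 13.40 h = (1.8611/π) × 13.40 = 7.94 h.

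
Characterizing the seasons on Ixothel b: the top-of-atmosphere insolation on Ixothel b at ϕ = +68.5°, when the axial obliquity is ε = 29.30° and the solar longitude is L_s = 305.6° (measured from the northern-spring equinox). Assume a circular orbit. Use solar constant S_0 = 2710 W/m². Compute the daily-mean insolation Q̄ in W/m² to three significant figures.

Q̄ ≈ 0.00 W/m²

Solar declination: sin δ = sin ε · sin L_s = sin 29.30° × sin 305.6° = -0.39792, so δ = -23.448°.
cos h₀ = −tan(+68.5°) tan(-23.448°) = 1.1011 ≥ 1 ⇒ polar night, h₀ = 0 and Q̄ = 0.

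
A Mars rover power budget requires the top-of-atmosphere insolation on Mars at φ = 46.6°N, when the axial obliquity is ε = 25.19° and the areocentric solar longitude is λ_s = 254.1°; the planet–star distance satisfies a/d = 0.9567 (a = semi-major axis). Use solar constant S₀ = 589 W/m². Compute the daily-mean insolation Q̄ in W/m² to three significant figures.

Q̄ ≈ 39.8 W/m²

sin δ = sin 25.19° × sin 254.1° = -0.40934, so δ = -24.163°.
cos H₀ = −tan(+46.6°) tan(-24.163°) = 0.4744, H₀ = 1.0765 rad.
Bracket: H₀ sin φ sin δ + cos φ cos δ sin H₀ = 1.0765×0.72657×-0.40934 + 0.68709×0.91238×0.88029 = -0.320166 + 0.551843 = 0.231677.
Inverse-square distance factor (a/d)² = 0.9567² = 0.915275.
Q̄ = (S₀/π) × 0.915275 × [bracket] = (589/π) × 0.915275 × 0.231677 = 39.76 W/m².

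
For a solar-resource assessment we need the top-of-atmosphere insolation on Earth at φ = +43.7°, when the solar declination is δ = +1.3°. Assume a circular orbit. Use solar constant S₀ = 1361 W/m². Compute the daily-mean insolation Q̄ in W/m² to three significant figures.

Q̄ ≈ 324 W/m²

cos H₀ = −tan(+43.7°) tan(+1.300°) = -0.0217, H₀ = 1.5925 rad.
Bracket: H₀ sin φ sin δ + cos φ cos δ sin H₀ = 1.5925×0.69088×0.02269 + 0.72297×0.99974×0.99976 = 0.024964 + 0.722609 = 0.747573.
Q̄ = (S₀/π) × [bracket] = (1361/π) × 0.747573 = 323.9 W/m².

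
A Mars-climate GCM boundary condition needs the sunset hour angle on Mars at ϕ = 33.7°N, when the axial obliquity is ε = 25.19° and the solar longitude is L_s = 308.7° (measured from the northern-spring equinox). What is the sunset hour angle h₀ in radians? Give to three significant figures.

h₀ = 1.33 rad

Solar declination: sin δ = sin ε · sin L_s = sin 25.19° × sin 308.7° = -0.33217, so δ = -19.400°.
cos h₀ = −tan ϕ · tan δ = −tan(+33.7°) × tan(-19.400°) = 0.2349, so h₀ = 1.3337 rad = 76.42°.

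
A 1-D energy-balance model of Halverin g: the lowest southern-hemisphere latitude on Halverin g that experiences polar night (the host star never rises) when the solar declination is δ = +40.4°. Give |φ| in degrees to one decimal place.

|φ| = 49.6°

Polar night requires cos H₀ = −tan φ tan δ ≥ 1, i.e. tan φ tan δ ≤ −1.
The boundary is |tan φ| · |tan δ| = 1, so |φ| = 90° − |δ| = 90° − 40.4° = 49.6° in the southern hemisphere.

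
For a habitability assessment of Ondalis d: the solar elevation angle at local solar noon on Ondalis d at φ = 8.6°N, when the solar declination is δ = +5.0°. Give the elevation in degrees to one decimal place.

86.4°

At local noon the hour angle is zero, so the zenith angle equals |φ − δ| = |+8.6° − (+5.000°)| = 3.600°.
Elevation = 90° − 3.600° = 86.4°.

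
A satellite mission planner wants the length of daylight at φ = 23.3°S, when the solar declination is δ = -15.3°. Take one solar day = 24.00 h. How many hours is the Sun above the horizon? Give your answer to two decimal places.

cos H₀ = −tan φ · tan δ = −tan(-23.3°) × tan(-15.300°) = -0.1178, so H₀ = 1.6889 rad = 96.77°.
Daylight = 2H₀/(2π) × 24.00 h = (1.6889/π) × 24.00 = 12.90 h.

12.90 h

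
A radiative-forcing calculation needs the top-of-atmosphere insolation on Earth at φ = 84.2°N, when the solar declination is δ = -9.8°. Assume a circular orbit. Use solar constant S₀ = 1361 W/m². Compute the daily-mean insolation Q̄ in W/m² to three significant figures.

Q̄ ≈ 0.00 W/m²

cos H₀ = −tan(+84.2°) tan(-9.800°) = 1.7005 ≥ 1 ⇒ polar night, H₀ = 0 and Q̄ = 0.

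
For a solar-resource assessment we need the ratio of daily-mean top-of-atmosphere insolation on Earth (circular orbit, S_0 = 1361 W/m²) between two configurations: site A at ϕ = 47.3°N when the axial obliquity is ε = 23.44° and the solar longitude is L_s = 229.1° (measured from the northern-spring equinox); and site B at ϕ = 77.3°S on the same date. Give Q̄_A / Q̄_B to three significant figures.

Q̄_A / Q̄_B ≈ 0.367

— Configuration A (ϕ=+47.3°):
Solar declination: sin δ = sin ε · sin L_s = sin 23.44° × sin 229.1° = -0.30067, so δ = -17.498°.
cos h₀ = −tan(+47.3°) tan(-17.498°) = 0.3416, h₀ = 1.2221 rad.
Bracket: h₀ sin ϕ sin δ + cos ϕ cos δ sin h₀ = 1.2221×0.73491×-0.30067 + 0.67816×0.95373×0.93983 = -0.270042 + 0.607865 = 0.337823.
Q̄ = (S_0/π) × [bracket] = (1361/π) × 0.337823 = 146.35 W/m².
— Configuration B (ϕ=-77.3°):
cos h₀ = −tan(-77.3°) tan(-17.498°) = -1.3989 ≤ −1 ⇒ polar day, h₀ = π.
Bracket: h₀ sin ϕ sin δ + cos ϕ cos δ sin h₀ = 3.1416×-0.97553×-0.30067 + 0.21985×0.95373×0.00000 = 0.921471 + 0.000000 = 0.921471.
Q̄ = (S_0/π) × [bracket] = (1361/π) × 0.921471 = 399.20 W/m².
Ratio Q̄_A / Q̄_B = 146.35 / 399.20 = 0.3666.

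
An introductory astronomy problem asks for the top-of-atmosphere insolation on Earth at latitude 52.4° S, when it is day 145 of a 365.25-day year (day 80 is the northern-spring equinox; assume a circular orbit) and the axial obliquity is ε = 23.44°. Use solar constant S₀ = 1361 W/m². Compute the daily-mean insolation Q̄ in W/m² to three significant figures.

Q̄ ≈ 85.2 W/m²

Solar longitude: λ_s = 360° × (145 − 80)/365.25 = 64.066°.
sin δ = sin 23.44° × sin 64.066° = 0.35773, so δ = +20.961°.
cos H₀ = −tan(-52.4°) tan(+20.961°) = 0.4974, H₀ = 1.0502 rad.
Bracket: H₀ sin φ sin δ + cos φ cos δ sin H₀ = 1.0502×-0.79229×0.35773 + 0.61015×0.93383×0.86750 = -0.297654 + 0.494281 = 0.196627.
Q̄ = (S₀/π) × [bracket] = (1361/π) × 0.196627 = 85.18 W/m².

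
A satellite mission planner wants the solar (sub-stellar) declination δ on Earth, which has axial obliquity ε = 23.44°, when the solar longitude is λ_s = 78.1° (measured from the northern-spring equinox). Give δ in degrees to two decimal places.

δ = +22.91°

sin δ = sin ε · sin λ_s = sin 23.44° × sin 78.1° = 0.389240.
δ = arcsin(0.389240) = +22.91°.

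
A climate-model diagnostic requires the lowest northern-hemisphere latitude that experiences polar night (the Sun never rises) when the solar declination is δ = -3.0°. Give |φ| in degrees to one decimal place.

Polar night requires cos H₀ = −tan φ tan δ ≥ 1, i.e. tan φ tan δ ≤ −1.
The boundary is |tan φ| · |tan δ| = 1, so |φ| = 90° − |δ| = 90° − 3.0° = 87.0° in the northern hemisphere.

|φ| = 87.0°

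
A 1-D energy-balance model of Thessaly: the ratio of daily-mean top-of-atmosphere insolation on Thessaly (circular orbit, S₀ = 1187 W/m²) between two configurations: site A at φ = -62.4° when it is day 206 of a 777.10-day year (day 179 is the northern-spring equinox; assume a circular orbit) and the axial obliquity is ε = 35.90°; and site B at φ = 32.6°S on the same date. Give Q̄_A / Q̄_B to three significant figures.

Q̄_A / Q̄_B ≈ 0.406

— Configuration A (φ=-62.4°):
Solar longitude: λ_s = 360° × (206 − 179)/777.10 = 12.508°.
sin δ = sin 35.90° × sin 12.508° = 0.12699, so δ = +7.296°.
cos H₀ = −tan(-62.4°) tan(+7.296°) = 0.2449, H₀ = 1.3234 rad.
Bracket: H₀ sin φ sin δ + cos φ cos δ sin H₀ = 1.3234×-0.88620×0.12699 + 0.46330×0.99190×0.96955 = -0.148934 + 0.445554 = 0.296620.
Q̄ = (S₀/π) × [bracket] = (1187/π) × 0.296620 = 112.07 W/m².
— Configuration B (φ=-32.6°):
cos H₀ = −tan(-32.6°) tan(+7.296°) = 0.0819, H₀ = 1.4888 rad.
Bracket: H₀ sin φ sin δ + cos φ cos δ sin H₀ = 1.4888×-0.53877×0.12699 + 0.84245×0.99190×0.99664 = -0.101861 + 0.832818 = 0.730957.
Q̄ = (S₀/π) × [bracket] = (1187/π) × 0.730957 = 276.18 W/m².
Ratio Q̄_A / Q̄_B = 112.07 / 276.18 = 0.4058.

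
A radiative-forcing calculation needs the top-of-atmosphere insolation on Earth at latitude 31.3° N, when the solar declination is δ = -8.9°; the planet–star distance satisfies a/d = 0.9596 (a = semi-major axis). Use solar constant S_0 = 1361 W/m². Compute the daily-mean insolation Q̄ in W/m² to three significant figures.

cos h₀ = −tan(+31.3°) tan(-8.900°) = 0.0952, h₀ = 1.4754 rad.
Bracket: h₀ sin ϕ sin δ + cos ϕ cos δ sin h₀ = 1.4754×0.51952×-0.15471 + 0.85446×0.98796×0.99546 = -0.118585 + 0.840340 = 0.721755.
Inverse-square distance factor (a/d)² = 0.9596² = 0.920832.
Q̄ = (S_0/π) × 0.920832 × [bracket] = (1361/π) × 0.920832 × 0.721755 = 287.9 W/m².

Q̄ ≈ 288 W/m²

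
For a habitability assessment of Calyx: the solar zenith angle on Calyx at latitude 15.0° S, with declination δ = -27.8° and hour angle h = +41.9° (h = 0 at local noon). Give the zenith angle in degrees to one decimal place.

cos θ_z = sin ϕ sin δ + cos ϕ cos δ cos h = 0.120710 + 0.635969 = 0.756679.
θ_z = arccos(0.756679) = 40.8°.

θ_z = 40.8°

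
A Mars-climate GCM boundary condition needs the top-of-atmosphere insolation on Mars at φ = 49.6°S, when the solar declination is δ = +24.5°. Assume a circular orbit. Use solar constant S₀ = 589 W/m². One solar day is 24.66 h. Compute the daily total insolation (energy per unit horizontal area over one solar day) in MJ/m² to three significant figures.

3.00 MJ/m²

cos H₀ = −tan(-49.6°) tan(+24.500°) = 0.5355, H₀ = 1.0057 rad.
Bracket: H₀ sin φ sin δ + cos φ cos δ sin H₀ = 1.0057×-0.76154×0.41469 + 0.64812×0.90996×0.84455 = -0.317603 + 0.498085 = 0.180482.
Q̄ = (S₀/π) × [bracket] = (589/π) × 0.180482 = 33.838 W/m².
Daily total = Q̄ × 24.66 h × 3600 s/h = 33.838 × 24.66 × 3600 / 10⁶ = 3.004 MJ/m².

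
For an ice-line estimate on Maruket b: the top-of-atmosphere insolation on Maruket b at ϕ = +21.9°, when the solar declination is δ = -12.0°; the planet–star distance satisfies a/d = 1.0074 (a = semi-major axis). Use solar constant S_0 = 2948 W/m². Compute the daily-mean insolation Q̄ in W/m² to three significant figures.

cos h₀ = −tan(+21.9°) tan(-12.000°) = 0.0854, h₀ = 1.4852 rad.
Bracket: h₀ sin ϕ sin δ + cos ϕ cos δ sin h₀ = 1.4852×0.37299×-0.20791 + 0.92784×0.97815×0.99634 = -0.115175 + 0.904245 = 0.789070.
Inverse-square distance factor (a/d)² = 1.0074² = 1.014855.
Q̄ = (S_0/π) × 1.014855 × [bracket] = (2948/π) × 1.014855 × 0.789070 = 751.4 W/m².

Q̄ ≈ 751 W/m²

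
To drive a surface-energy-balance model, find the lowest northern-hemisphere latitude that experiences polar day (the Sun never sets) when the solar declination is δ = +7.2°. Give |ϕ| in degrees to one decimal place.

Polar day requires cos h₀ = −tan ϕ tan δ ≤ −1, i.e. tan ϕ tan δ ≥ 1.
The boundary is |tan ϕ| · |tan δ| = 1, so |ϕ| = 90° − |δ| = 90° − 7.2° = 82.8° in the northern hemisphere.

|ϕ| = 82.8°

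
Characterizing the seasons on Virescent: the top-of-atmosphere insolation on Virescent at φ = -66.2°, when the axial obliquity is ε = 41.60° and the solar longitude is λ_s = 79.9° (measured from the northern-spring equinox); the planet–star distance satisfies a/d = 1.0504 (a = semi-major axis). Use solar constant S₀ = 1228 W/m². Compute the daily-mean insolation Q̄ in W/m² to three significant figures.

Q̄ ≈ 0.00 W/m²

Solar declination: sin δ = sin ε · sin λ_s = sin 41.60° × sin 79.9° = 0.65364, so δ = +40.816°.
cos H₀ = −tan(-66.2°) tan(+40.816°) = 1.9582 ≥ 1 ⇒ polar night, H₀ = 0 and Q̄ = 0.
Inverse-square distance factor (a/d)² = 1.0504² = 1.103340.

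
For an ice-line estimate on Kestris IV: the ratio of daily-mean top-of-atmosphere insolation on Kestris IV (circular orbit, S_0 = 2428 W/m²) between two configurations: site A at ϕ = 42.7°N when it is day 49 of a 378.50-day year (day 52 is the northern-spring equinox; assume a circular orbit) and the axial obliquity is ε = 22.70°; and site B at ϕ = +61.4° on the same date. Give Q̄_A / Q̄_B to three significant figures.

— Configuration A (ϕ=+42.7°):
Solar longitude: L_s = 360° × (49 − 52)/378.50 = -2.853°, i.e. -2.853° + 360° = 357.147°.
sin δ = sin 22.70° × sin 357.147° = -0.01921, so δ = -1.101°.
cos h₀ = −tan(+42.7°) tan(-1.101°) = 0.0177, h₀ = 1.5531 rad.
Bracket: h₀ sin ϕ sin δ + cos ϕ cos δ sin h₀ = 1.5531×0.67816×-0.01921 + 0.73491×0.99982×0.99984 = -0.020233 + 0.734660 = 0.714427.
Q̄ = (S_0/π) × [bracket] = (2428/π) × 0.714427 = 552.15 W/m².
— Configuration B (ϕ=+61.4°):
cos h₀ = −tan(+61.4°) tan(-1.101°) = 0.0352, h₀ = 1.5355 rad.
Bracket: h₀ sin ϕ sin δ + cos ϕ cos δ sin h₀ = 1.5355×0.87798×-0.01921 + 0.47869×0.99982×0.99938 = -0.025898 + 0.478307 = 0.452409.
Q̄ = (S_0/π) × [bracket] = (2428/π) × 0.452409 = 349.65 W/m².
Ratio Q̄_A / Q̄_B = 552.15 / 349.65 = 1.579.

Q̄_A / Q̄_B ≈ 1.58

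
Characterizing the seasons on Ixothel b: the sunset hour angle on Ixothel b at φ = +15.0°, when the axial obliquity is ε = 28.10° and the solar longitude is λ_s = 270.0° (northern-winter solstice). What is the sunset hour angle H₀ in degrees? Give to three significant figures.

H₀ = 81.8°

Solar declination: sin δ = sin ε · sin λ_s = sin 28.10° × sin 270.0° = -0.47101, so δ = -28.100°.
cos H₀ = −tan φ · tan δ = −tan(+15.0°) × tan(-28.100°) = 0.1431, so H₀ = 1.4272 rad = 81.77°.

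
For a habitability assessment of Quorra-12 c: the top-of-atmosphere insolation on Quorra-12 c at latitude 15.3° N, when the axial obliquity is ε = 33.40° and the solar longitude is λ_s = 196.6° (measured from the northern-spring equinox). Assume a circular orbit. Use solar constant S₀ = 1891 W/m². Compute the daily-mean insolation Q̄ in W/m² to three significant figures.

Solar declination: sin δ = sin ε · sin λ_s = sin 33.40° × sin 196.6° = -0.15727, so δ = -9.048°.
cos H₀ = −tan(+15.3°) tan(-9.048°) = 0.0436, H₀ = 1.5272 rad.
Bracket: H₀ sin φ sin δ + cos φ cos δ sin H₀ = 1.5272×0.26387×-0.15727 + 0.96456×0.98756×0.99905 = -0.063377 + 0.951656 = 0.888279.
Q̄ = (S₀/π) × [bracket] = (1891/π) × 0.888279 = 534.7 W/m².

Q̄ ≈ 535 W/m²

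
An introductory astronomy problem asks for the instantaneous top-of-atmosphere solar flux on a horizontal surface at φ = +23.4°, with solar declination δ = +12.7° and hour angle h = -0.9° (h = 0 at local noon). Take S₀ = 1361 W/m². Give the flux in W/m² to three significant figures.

cos θ_z = sin φ sin δ + cos φ cos δ cos h = 0.087311 + 0.895191 = 0.982502.
Flux = S₀ · cos θ_z = 1361 × 0.982502 = 1337 W/m².

1.34e+03 W/m²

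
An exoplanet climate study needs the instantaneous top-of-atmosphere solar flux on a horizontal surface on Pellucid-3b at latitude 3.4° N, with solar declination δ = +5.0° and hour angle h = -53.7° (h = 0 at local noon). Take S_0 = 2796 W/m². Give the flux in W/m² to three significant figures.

1.66e+03 W/m²

cos θ_z = sin ϕ sin δ + cos ϕ cos δ cos h = 0.005169 + 0.588722 = 0.593891.
Flux = S_0 · cos θ_z = 2796 × 0.593891 = 1661 W/m².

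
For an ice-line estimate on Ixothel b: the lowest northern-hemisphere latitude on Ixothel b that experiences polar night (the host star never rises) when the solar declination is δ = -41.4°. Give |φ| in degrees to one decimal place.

|φ| = 48.6°

Polar night requires cos H₀ = −tan φ tan δ ≥ 1, i.e. tan φ tan δ ≤ −1.
The boundary is |tan φ| · |tan δ| = 1, so |φ| = 90° − |δ| = 90° − 41.4° = 48.6° in the northern hemisphere.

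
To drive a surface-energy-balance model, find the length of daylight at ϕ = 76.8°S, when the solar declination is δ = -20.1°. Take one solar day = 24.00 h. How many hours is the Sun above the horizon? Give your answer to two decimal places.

Sunrise equation: cos h₀ = −tan ϕ · tan δ = -1.5602 ≤ −1, so the Sun never sets (polar day) and h₀ = π.
Daylight = 2h₀/(2π) × 24.00 h = (3.1416/π) × 24.00 = 24.00 h.

24.00 h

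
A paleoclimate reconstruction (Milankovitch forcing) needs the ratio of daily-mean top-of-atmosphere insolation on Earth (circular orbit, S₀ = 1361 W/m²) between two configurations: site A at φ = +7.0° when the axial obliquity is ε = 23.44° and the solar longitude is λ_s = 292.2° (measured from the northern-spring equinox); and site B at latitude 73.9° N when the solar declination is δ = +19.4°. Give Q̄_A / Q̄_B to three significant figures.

Q̄_A / Q̄_B ≈ 0.851

— Configuration A (φ=+7.0°):
Solar declination: sin δ = sin ε · sin λ_s = sin 23.44° × sin 292.2° = -0.36830, so δ = -21.611°.
cos H₀ = −tan(+7.0°) tan(-21.611°) = 0.0486, H₀ = 1.5221 rad.
Bracket: H₀ sin φ sin δ + cos φ cos δ sin H₀ = 1.5221×0.12187×-0.36830 + 0.99255×0.92971×0.99882 = -0.068319 + 0.921695 = 0.853376.
Q̄ = (S₀/π) × [bracket] = (1361/π) × 0.853376 = 369.70 W/m².
— Configuration B (φ=+73.9°):
cos H₀ = −tan(+73.9°) tan(+19.400°) = -1.2201 ≤ −1 ⇒ polar day, H₀ = π.
Bracket: H₀ sin φ sin δ + cos φ cos δ sin H₀ = 3.1416×0.96078×0.33216 + 0.27731×0.94322×0.00000 = 1.002587 + 0.000000 = 1.002587.
Q̄ = (S₀/π) × [bracket] = (1361/π) × 1.002587 = 434.34 W/m².
Ratio Q̄_A / Q̄_B = 369.70 / 434.34 = 0.8512.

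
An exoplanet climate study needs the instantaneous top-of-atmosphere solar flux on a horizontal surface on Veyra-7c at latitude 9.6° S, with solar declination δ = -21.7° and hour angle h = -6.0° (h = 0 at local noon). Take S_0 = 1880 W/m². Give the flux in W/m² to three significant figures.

cos θ_z = sin ϕ sin δ + cos ϕ cos δ cos h = 0.061662 + 0.911102 = 0.972764.
Flux = S_0 · cos θ_z = 1880 × 0.972764 = 1829 W/m².

1.83e+03 W/m²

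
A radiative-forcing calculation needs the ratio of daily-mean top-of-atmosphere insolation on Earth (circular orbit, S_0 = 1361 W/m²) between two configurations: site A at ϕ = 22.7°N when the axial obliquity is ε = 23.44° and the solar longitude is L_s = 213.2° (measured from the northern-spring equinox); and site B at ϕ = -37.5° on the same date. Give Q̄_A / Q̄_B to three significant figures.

— Configuration A (ϕ=+22.7°):
Solar declination: sin δ = sin ε · sin L_s = sin 23.44° × sin 213.2° = -0.21781, so δ = -12.581°.
cos h₀ = −tan(+22.7°) tan(-12.581°) = 0.0934, h₀ = 1.4773 rad.
Bracket: h₀ sin ϕ sin δ + cos ϕ cos δ sin h₀ = 1.4773×0.38591×-0.21781 + 0.92254×0.97599×0.99563 = -0.124175 + 0.896455 = 0.772280.
Q̄ = (S_0/π) × [bracket] = (1361/π) × 0.772280 = 334.57 W/m².
— Configuration B (ϕ=-37.5°):
cos h₀ = −tan(-37.5°) tan(-12.581°) = -0.1712, h₀ = 1.7429 rad.
Bracket: h₀ sin ϕ sin δ + cos ϕ cos δ sin h₀ = 1.7429×-0.60876×-0.21781 + 0.79335×0.97599×0.98523 = 0.231098 + 0.762865 = 0.993963.
Q̄ = (S_0/π) × [bracket] = (1361/π) × 0.993963 = 430.60 W/m².
Ratio Q̄_A / Q̄_B = 334.57 / 430.60 = 0.7770.

Q̄_A / Q̄_B ≈ 0.777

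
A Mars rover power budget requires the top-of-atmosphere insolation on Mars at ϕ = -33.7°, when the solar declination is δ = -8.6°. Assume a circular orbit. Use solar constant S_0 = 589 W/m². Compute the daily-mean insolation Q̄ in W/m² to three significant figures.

Q̄ ≈ 179 W/m²

cos h₀ = −tan(-33.7°) tan(-8.600°) = -0.1009, h₀ = 1.6718 rad.
Bracket: h₀ sin ϕ sin δ + cos ϕ cos δ sin h₀ = 1.6718×-0.55484×-0.14954 + 0.83195×0.98876×0.99490 = 0.138711 + 0.818404 = 0.957115.
Q̄ = (S_0/π) × [bracket] = (589/π) × 0.957115 = 179.4 W/m².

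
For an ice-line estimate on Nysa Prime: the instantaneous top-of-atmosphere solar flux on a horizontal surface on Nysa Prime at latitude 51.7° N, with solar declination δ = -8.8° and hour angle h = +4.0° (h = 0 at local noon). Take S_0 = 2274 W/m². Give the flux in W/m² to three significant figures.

cos θ_z = sin ϕ sin δ + cos ϕ cos δ cos h = -0.120060 + 0.610991 = 0.490931.
Flux = S_0 · cos θ_z = 2274 × 0.490931 = 1116 W/m².

1.12e+03 W/m²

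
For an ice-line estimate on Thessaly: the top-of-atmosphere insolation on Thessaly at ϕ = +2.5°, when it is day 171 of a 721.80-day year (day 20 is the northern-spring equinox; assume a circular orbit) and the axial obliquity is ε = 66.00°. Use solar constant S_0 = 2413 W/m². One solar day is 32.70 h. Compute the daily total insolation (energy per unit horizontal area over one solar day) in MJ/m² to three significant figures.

47.9 MJ/m²

Solar longitude: L_s = 360° × (171 − 20)/721.80 = 75.312°.
sin δ = sin 66.00° × sin 75.312° = 0.88369, so δ = +62.091°.
cos h₀ = −tan(+2.5°) tan(+62.091°) = -0.0824, h₀ = 1.6533 rad.
Bracket: h₀ sin ϕ sin δ + cos ϕ cos δ sin h₀ = 1.6533×0.04362×0.88369 + 0.99905×0.46807×0.99660 = 0.063729 + 0.466035 = 0.529764.
Q̄ = (S_0/π) × [bracket] = (2413/π) × 0.529764 = 406.90 W/m².
Daily total = Q̄ × 32.70 h × 3600 s/h = 406.90 × 32.70 × 3600 / 10⁶ = 47.90 MJ/m².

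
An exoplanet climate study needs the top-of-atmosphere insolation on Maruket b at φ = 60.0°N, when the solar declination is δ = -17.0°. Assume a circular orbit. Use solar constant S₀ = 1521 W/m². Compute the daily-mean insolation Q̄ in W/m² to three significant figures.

cos H₀ = −tan(+60.0°) tan(-17.000°) = 0.5295, H₀ = 1.0127 rad.
Bracket: H₀ sin φ sin δ + cos φ cos δ sin H₀ = 1.0127×0.86603×-0.29237 + 0.50000×0.95630×0.84828 = -0.256417 + 0.405605 = 0.149188.
Q̄ = (S₀/π) × [bracket] = (1521/π) × 0.149188 = 72.23 W/m².

Q̄ ≈ 72.2 W/m²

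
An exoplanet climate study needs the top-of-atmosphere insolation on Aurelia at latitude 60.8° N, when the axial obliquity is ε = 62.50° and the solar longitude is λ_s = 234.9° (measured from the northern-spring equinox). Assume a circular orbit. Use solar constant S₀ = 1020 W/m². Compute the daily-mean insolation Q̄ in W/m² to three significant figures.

Solar declination: sin δ = sin ε · sin λ_s = sin 62.50° × sin 234.9° = -0.72571, so δ = -46.528°.
cos H₀ = −tan(+60.8°) tan(-46.528°) = 1.8873 ≥ 1 ⇒ polar night, H₀ = 0 and Q̄ = 0.

Q̄ ≈ 0.00 W/m²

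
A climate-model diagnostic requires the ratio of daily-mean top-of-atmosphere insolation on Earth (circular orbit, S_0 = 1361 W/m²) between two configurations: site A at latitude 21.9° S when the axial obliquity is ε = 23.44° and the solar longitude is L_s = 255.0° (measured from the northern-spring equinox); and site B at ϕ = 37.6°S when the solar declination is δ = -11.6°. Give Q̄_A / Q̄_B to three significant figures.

Q̄_A / Q̄_B ≈ 1.12

— Configuration A (ϕ=-21.9°):
Solar declination: sin δ = sin ε · sin L_s = sin 23.44° × sin 255.0° = -0.38423, so δ = -22.596°.
cos h₀ = −tan(-21.9°) tan(-22.596°) = -0.1673, h₀ = 1.7389 rad.
Bracket: h₀ sin ϕ sin δ + cos ϕ cos δ sin h₀ = 1.7389×-0.37299×-0.38423 + 0.92784×0.92324×0.98591 = 0.249209 + 0.844549 = 1.093758.
Q̄ = (S_0/π) × [bracket] = (1361/π) × 1.093758 = 473.84 W/m².
— Configuration B (ϕ=-37.6°):
cos h₀ = −tan(-37.6°) tan(-11.600°) = -0.1581, h₀ = 1.7295 rad.
Bracket: h₀ sin ϕ sin δ + cos ϕ cos δ sin h₀ = 1.7295×-0.61015×-0.20108 + 0.79229×0.97958×0.98743 = 0.212191 + 0.766356 = 0.978547.
Q̄ = (S_0/π) × [bracket] = (1361/π) × 0.978547 = 423.93 W/m².
Ratio Q̄_A / Q̄_B = 473.84 / 423.93 = 1.118.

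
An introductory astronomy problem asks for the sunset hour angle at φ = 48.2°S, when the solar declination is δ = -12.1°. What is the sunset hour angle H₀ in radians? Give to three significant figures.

cos H₀ = −tan φ · tan δ = −tan(-48.2°) × tan(-12.100°) = -0.2398, so H₀ = 1.8129 rad = 103.87°.

H₀ = 1.81 rad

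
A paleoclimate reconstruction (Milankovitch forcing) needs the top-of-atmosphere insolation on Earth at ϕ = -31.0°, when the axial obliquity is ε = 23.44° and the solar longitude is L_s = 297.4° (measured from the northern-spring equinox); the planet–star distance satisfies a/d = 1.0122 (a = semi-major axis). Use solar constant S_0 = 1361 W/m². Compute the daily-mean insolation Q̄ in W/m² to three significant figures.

Q̄ ≈ 492 W/m²

Solar declination: sin δ = sin ε · sin L_s = sin 23.44° × sin 297.4° = -0.35316, so δ = -20.681°.
cos h₀ = −tan(-31.0°) tan(-20.681°) = -0.2268, h₀ = 1.7996 rad.
Bracket: h₀ sin ϕ sin δ + cos ϕ cos δ sin h₀ = 1.7996×-0.51504×-0.35316 + 0.85717×0.93556×0.97394 = 0.327332 + 0.781036 = 1.108368.
Inverse-square distance factor (a/d)² = 1.0122² = 1.024549.
Q̄ = (S_0/π) × 1.024549 × [bracket] = (1361/π) × 1.024549 × 1.108368 = 492.0 W/m².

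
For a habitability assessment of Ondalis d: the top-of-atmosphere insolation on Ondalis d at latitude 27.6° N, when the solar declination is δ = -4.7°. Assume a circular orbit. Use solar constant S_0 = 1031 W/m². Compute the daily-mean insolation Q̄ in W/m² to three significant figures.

Q̄ ≈ 271 W/m²

cos h₀ = −tan(+27.6°) tan(-4.700°) = 0.0430, h₀ = 1.5278 rad.
Bracket: h₀ sin ϕ sin δ + cos ϕ cos δ sin h₀ = 1.5278×0.46330×-0.08194 + 0.88620×0.99664×0.99908 = -0.058000 + 0.882410 = 0.824410.
Q̄ = (S_0/π) × [bracket] = (1031/π) × 0.824410 = 270.6 W/m².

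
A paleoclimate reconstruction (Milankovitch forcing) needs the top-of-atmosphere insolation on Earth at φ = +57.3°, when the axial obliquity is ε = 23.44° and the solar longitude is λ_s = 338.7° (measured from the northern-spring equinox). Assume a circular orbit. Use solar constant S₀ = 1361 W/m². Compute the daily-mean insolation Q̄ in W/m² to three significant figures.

Solar declination: sin δ = sin ε · sin λ_s = sin 23.44° × sin 338.7° = -0.14450, so δ = -8.308°.
cos H₀ = −tan(+57.3°) tan(-8.308°) = 0.2275, H₀ = 1.3413 rad.
Bracket: H₀ sin φ sin δ + cos φ cos δ sin H₀ = 1.3413×0.84151×-0.14450 + 0.54024×0.98951×0.97379 = -0.163100 + 0.520562 = 0.357462.
Q̄ = (S₀/π) × [bracket] = (1361/π) × 0.357462 = 154.9 W/m².

Q̄ ≈ 155 W/m²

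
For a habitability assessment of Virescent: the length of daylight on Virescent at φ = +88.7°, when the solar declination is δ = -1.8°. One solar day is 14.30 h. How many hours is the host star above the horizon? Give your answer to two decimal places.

0.00 h

cos H₀ = −tan φ · tan δ = 1.3848 ≥ 1, so the host star never rises (polar night) and H₀ = 0.
Daylight = 2H₀/(2π) × 14.30 h = (0.0000/π) × 14.30 = 0.00 h.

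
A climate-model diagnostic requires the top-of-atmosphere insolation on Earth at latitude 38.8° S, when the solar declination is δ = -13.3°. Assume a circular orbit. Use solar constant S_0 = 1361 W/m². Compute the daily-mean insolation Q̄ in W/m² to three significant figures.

cos h₀ = −tan(-38.8°) tan(-13.300°) = -0.1901, h₀ = 1.7620 rad.
Bracket: h₀ sin ϕ sin δ + cos ϕ cos δ sin h₀ = 1.7620×-0.62660×-0.23005 + 0.77934×0.97318×0.98177 = 0.253991 + 0.744612 = 0.998603.
Q̄ = (S_0/π) × [bracket] = (1361/π) × 0.998603 = 432.6 W/m².

Q̄ ≈ 433 W/m²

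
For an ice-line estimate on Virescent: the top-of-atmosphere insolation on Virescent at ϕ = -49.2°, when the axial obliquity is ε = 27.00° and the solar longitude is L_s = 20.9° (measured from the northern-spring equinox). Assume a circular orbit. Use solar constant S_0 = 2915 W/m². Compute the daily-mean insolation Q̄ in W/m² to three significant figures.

Q̄ ≈ 430 W/m²

Solar declination: sin δ = sin ε · sin L_s = sin 27.00° × sin 20.9° = 0.16196, so δ = +9.320°.
cos h₀ = −tan(-49.2°) tan(+9.320°) = 0.1901, h₀ = 1.3795 rad.
Bracket: h₀ sin ϕ sin δ + cos ϕ cos δ sin h₀ = 1.3795×-0.75700×0.16196 + 0.65342×0.98680×0.98176 = -0.169132 + 0.633034 = 0.463902.
Q̄ = (S_0/π) × [bracket] = (2915/π) × 0.463902 = 430.4 W/m².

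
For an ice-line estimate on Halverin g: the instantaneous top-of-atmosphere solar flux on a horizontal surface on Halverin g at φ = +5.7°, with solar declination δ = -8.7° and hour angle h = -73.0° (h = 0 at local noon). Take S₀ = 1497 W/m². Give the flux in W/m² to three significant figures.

cos θ_z = sin φ sin δ + cos φ cos δ cos h = -0.015023 + 0.287579 = 0.272556.
Flux = S₀ · cos θ_z = 1497 × 0.272556 = 408.0 W/m².

408 W/m²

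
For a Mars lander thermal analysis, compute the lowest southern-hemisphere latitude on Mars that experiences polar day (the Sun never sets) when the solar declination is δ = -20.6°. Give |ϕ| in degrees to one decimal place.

|ϕ| = 69.4°

Polar day requires cos h₀ = −tan ϕ tan δ ≤ −1, i.e. tan ϕ tan δ ≥ 1.
The boundary is |tan ϕ| · |tan δ| = 1, so |ϕ| = 90° − |δ| = 90° − 20.6° = 69.4° in the southern hemisphere.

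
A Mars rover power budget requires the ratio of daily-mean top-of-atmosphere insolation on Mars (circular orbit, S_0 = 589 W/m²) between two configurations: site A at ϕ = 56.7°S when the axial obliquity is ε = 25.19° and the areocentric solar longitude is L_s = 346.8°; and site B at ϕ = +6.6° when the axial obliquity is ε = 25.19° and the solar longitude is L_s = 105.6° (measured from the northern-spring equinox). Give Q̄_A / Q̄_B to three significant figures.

— Configuration A (ϕ=-56.7°):
sin δ = sin 25.19° × sin 346.8° = -0.09719, so δ = -5.577°.
cos h₀ = −tan(-56.7°) tan(-5.577°) = -0.1487, h₀ = 1.7200 rad.
Bracket: h₀ sin ϕ sin δ + cos ϕ cos δ sin h₀ = 1.7200×-0.83581×-0.09719 + 0.54902×0.99527×0.98889 = 0.139720 + 0.540352 = 0.680072.
Q̄ = (S_0/π) × [bracket] = (589/π) × 0.680072 = 127.50 W/m².
— Configuration B (ϕ=+6.6°):
Solar declination: sin δ = sin ε · sin L_s = sin 25.19° × sin 105.6° = 0.40994, so δ = +24.201°.
cos h₀ = −tan(+6.6°) tan(+24.201°) = -0.0520, h₀ = 1.6228 rad.
Bracket: h₀ sin ϕ sin δ + cos ϕ cos δ sin h₀ = 1.6228×0.11494×0.40994 + 0.99337×0.91211×0.99865 = 0.076464 + 0.904840 = 0.981304.
Q̄ = (S_0/π) × [bracket] = (589/π) × 0.981304 = 183.98 W/m².
Ratio Q̄_A / Q̄_B = 127.50 / 183.98 = 0.6930.

Q̄_A / Q̄_B ≈ 0.693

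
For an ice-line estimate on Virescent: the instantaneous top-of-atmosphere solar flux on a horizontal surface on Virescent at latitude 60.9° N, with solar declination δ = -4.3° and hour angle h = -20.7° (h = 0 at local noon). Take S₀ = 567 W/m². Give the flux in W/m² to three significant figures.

cos θ_z = sin φ sin δ + cos φ cos δ cos h = -0.065514 + 0.453659 = 0.388145.
Flux = S₀ · cos θ_z = 567 × 0.388145 = 220.1 W/m².

220 W/m²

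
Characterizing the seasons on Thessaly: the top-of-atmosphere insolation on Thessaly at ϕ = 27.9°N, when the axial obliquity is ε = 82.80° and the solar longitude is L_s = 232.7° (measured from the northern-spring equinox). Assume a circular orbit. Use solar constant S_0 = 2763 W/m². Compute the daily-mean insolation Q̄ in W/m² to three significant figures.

Q̄ ≈ 82.7 W/m²

Solar declination: sin δ = sin ε · sin L_s = sin 82.80° × sin 232.7° = -0.78920, so δ = -52.111°.
cos h₀ = −tan(+27.9°) tan(-52.111°) = 0.6804, h₀ = 0.8225 rad.
Bracket: h₀ sin ϕ sin δ + cos ϕ cos δ sin h₀ = 0.8225×0.46793×-0.78920 + 0.88377×0.61414×0.73284 = -0.303741 + 0.397755 = 0.094014.
Q̄ = (S_0/π) × [bracket] = (2763/π) × 0.094014 = 82.68 W/m².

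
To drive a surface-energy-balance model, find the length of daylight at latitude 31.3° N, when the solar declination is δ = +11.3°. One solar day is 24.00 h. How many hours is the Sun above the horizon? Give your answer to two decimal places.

12.93 h

cos h₀ = −tan ϕ · tan δ = −tan(+31.3°) × tan(+11.300°) = -0.1215, so h₀ = 1.6926 rad = 96.98°.
Daylight = 2h₀/(2π) × 24.00 h = (1.6926/π) × 24.00 = 12.93 h.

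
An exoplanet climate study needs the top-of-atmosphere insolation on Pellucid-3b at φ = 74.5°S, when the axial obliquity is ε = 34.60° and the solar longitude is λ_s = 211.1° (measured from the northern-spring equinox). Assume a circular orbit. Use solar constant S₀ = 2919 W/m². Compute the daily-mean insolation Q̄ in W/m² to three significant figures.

Q̄ ≈ 825 W/m²

Solar declination: sin δ = sin ε · sin λ_s = sin 34.60° × sin 211.1° = -0.29331, so δ = -17.056°.
cos H₀ = −tan(-74.5°) tan(-17.056°) = -1.1063 ≤ −1 ⇒ polar day, H₀ = π.
Bracket: H₀ sin φ sin δ + cos φ cos δ sin H₀ = 3.1416×-0.96363×-0.29331 + 0.26724×0.95602×0.00000 = 0.887949 + 0.000000 = 0.887949.
Q̄ = (S₀/π) × [bracket] = (2919/π) × 0.887949 = 825.0 W/m².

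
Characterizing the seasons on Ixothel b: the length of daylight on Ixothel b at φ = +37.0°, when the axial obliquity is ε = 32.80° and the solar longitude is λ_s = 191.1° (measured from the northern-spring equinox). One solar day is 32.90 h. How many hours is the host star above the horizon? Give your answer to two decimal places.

Solar declination: sin δ = sin ε · sin λ_s = sin 32.80° × sin 191.1° = -0.10429, so δ = -5.986°.
cos H₀ = −tan φ · tan δ = −tan(+37.0°) × tan(-5.986°) = 0.0790, so H₀ = 1.4917 rad = 85.47°.
Daylight = 2H₀/(2π) × 32.90 h = (1.4917/π) × 32.90 = 15.62 h.

15.62 h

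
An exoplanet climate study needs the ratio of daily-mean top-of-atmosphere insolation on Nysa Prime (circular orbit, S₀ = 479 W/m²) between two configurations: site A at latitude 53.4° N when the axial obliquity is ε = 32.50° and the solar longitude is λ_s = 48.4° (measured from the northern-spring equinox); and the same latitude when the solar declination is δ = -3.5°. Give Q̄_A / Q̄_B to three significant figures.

— Configuration A (φ=+53.4°):
Solar declination: sin δ = sin ε · sin λ_s = sin 32.50° × sin 48.4° = 0.40179, so δ = +23.690°.
cos H₀ = −tan(+53.4°) tan(+23.690°) = -0.5908, H₀ = 2.2028 rad.
Bracket: H₀ sin φ sin δ + cos φ cos δ sin H₀ = 2.2028×0.80282×0.40179 + 0.59622×0.91573×0.80682 = 0.710546 + 0.440505 = 1.151051.
Q̄ = (S₀/π) × [bracket] = (479/π) × 1.151051 = 175.50 W/m².
— Configuration B (φ=+53.4°):
cos H₀ = −tan(+53.4°) tan(-3.500°) = 0.0824, H₀ = 1.4883 rad.
Bracket: H₀ sin φ sin δ + cos φ cos δ sin H₀ = 1.4883×0.80282×-0.06105 + 0.59622×0.99813×0.99660 = -0.072945 + 0.593082 = 0.520137.
Q̄ = (S₀/π) × [bracket] = (479/π) × 0.520137 = 79.306 W/m².
Ratio Q̄_A / Q̄_B = 175.50 / 79.306 = 2.213.

Q̄_A / Q̄_B ≈ 2.21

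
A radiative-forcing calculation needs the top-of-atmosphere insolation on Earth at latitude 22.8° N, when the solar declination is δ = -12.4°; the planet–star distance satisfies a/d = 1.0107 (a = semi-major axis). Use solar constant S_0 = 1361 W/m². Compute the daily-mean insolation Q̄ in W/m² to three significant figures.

Q̄ ≈ 342 W/m²

cos h₀ = −tan(+22.8°) tan(-12.400°) = 0.0924, h₀ = 1.4782 rad.
Bracket: h₀ sin ϕ sin δ + cos ϕ cos δ sin h₀ = 1.4782×0.38752×-0.21474 + 0.92186×0.97667×0.99572 = -0.123010 + 0.896499 = 0.773489.
Inverse-square distance factor (a/d)² = 1.0107² = 1.021514.
Q̄ = (S_0/π) × 1.021514 × [bracket] = (1361/π) × 1.021514 × 0.773489 = 342.3 W/m².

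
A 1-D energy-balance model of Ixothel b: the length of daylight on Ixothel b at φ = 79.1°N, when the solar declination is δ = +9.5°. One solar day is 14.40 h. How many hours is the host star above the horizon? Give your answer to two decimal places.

cos H₀ = −tan φ · tan δ = −tan(+79.1°) × tan(+9.500°) = -0.8690, so H₀ = 2.6240 rad = 150.34°.
Daylight = 2H₀/(2π) × 14.40 h = (2.6240/π) × 14.40 = 12.03 h.

12.03 h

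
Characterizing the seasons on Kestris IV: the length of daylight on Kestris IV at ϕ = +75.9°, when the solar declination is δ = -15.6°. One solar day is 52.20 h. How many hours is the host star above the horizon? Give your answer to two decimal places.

cos h₀ = −tan ϕ · tan δ = 1.1116 ≥ 1, so the host star never rises (polar night) and h₀ = 0.
Daylight = 2h₀/(2π) × 52.20 h = (0.0000/π) × 52.20 = 0.00 h.

0.00 h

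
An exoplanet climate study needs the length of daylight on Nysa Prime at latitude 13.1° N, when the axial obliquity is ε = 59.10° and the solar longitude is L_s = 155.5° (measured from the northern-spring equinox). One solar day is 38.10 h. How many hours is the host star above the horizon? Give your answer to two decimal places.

20.13 h

Solar declination: sin δ = sin ε · sin L_s = sin 59.10° × sin 155.5° = 0.35583, so δ = +20.845°.
cos h₀ = −tan ϕ · tan δ = −tan(+13.1°) × tan(+20.845°) = -0.0886, so h₀ = 1.6595 rad = 95.08°.
Daylight = 2h₀/(2π) × 38.10 h = (1.6595/π) × 38.10 = 20.13 h.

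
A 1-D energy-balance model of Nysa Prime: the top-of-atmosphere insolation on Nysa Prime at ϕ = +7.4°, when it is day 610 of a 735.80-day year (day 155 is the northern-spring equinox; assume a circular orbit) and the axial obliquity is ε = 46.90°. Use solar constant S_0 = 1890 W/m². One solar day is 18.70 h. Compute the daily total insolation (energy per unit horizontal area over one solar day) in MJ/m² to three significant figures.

Solar longitude: L_s = 360° × (610 − 155)/735.80 = 222.615°.
sin δ = sin 46.90° × sin 222.615° = -0.49437, so δ = -29.628°.
cos h₀ = −tan(+7.4°) tan(-29.628°) = 0.0739, h₀ = 1.4969 rad.
Bracket: h₀ sin ϕ sin δ + cos ϕ cos δ sin h₀ = 1.4969×0.12880×-0.49437 + 0.99167×0.86925×0.99727 = -0.095315 + 0.859656 = 0.764341.
Q̄ = (S_0/π) × [bracket] = (1890/π) × 0.764341 = 459.83 W/m².
Daily total = Q̄ × 18.70 h × 3600 s/h = 459.83 × 18.70 × 3600 / 10⁶ = 30.96 MJ/m².

31.0 MJ/m²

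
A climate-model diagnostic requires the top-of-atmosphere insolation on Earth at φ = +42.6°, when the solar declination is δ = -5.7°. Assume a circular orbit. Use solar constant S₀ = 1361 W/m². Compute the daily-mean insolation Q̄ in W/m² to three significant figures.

cos H₀ = −tan(+42.6°) tan(-5.700°) = 0.0918, H₀ = 1.4789 rad.
Bracket: H₀ sin φ sin δ + cos φ cos δ sin H₀ = 1.4789×0.67688×-0.09932 + 0.73610×0.99506×0.99578 = -0.099423 + 0.729373 = 0.629950.
Q̄ = (S₀/π) × [bracket] = (1361/π) × 0.629950 = 272.9 W/m².

Q̄ ≈ 273 W/m²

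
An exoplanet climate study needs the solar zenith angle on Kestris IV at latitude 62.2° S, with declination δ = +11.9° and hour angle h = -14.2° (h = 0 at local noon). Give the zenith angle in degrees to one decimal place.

cos θ_z = sin φ sin δ + cos φ cos δ cos h = -0.182404 + 0.442419 = 0.260015.
θ_z = arccos(0.260015) = 74.9°.

θ_z = 74.9°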